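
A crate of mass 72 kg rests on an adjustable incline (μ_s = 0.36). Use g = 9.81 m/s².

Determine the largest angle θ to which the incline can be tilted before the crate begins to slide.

θ_max ≈ 19.8°

At the slip threshold, m g sin θ = μ_s · m g cos θ, so tan θ = μ_s.
θ_max = arctan(0.36) = 19.8°.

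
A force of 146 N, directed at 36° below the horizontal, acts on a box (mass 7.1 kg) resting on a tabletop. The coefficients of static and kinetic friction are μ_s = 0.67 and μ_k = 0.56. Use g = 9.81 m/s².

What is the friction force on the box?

The vertical component of P adds to the normal force: N = m g + P sin α = 69.65 + 85.82 = 155.5 N.
The horizontal driving force is P cos α = 118.1 N, so equilibrium needs friction f = 118.1 N.
μ_s N = 0.67 × 155.5 = 104.2 N.
The required friction exceeds μ_s N, so the box moves and f = μ_k N = 87.1 N.

f ≈ 87.1 N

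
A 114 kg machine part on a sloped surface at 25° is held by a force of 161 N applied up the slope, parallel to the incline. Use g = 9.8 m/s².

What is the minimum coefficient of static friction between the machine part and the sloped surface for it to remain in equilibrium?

N = m g cos θ = 1013 N.
Friction must make up the shortfall along the incline: f = m g sin θ − P = 472.1 − 161 = 311.1 N.
At the threshold f = μ_s N, so μ_s,min = 311.1/1013 = 0.307.

μ_s,min ≈ 0.307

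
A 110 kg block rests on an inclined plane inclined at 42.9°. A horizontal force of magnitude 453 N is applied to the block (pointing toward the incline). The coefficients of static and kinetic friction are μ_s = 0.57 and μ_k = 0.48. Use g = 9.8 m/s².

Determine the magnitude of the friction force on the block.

f ≈ 402 N (up the incline)

Resolve perpendicular to the incline: N = m g cos θ + P sin θ = 110×9.8×cos 42.9° + 453×sin 42.9° = 1098 N.
Along the incline, the net driving force (taking up-slope positive) is P cos θ − m g sin θ = 331.8 − 733.8 = -402 N, so equilibrium requires friction f = 402 N (up-slope).
The limit of static friction is μ_s N = 625.9 N.
|f_req| = 402 ≤ 625.9 N → the block is in equilibrium; friction equals the required value.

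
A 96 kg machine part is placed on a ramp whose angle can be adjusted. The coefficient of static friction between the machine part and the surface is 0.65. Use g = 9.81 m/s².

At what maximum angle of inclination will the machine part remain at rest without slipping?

θ_max ≈ 33°

At the slip threshold, m g sin θ = μ_s · m g cos θ, so tan θ = μ_s.
θ_max = arctan(0.65) = 33°.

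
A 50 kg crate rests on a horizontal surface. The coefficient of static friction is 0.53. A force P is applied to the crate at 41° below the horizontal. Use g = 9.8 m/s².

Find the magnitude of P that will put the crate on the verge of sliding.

N = m g + P sin α (the push presses the crate into the horizontal surface).
At impending slip, P cos α = μ_s N = μ_s (m g + P sin α).
Solving: P (cos α − μ_s sin α) = μ_s m g → P = 0.53×490/(cos 41° − 0.53 sin 41°) = 260/0.407 = 638 N.

P ≈ 638 N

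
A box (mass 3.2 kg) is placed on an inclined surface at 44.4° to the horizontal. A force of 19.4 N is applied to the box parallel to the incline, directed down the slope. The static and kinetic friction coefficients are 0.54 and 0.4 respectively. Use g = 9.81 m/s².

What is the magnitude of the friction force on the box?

Perpendicular to the surface, N = m g cos θ = 3.2·9.81·cos 44.4° = 22.43 N.
For equilibrium along the incline the friction force must supply f = m g sin θ + P = 21.96 + 19.4 = 41.36 N (positive meaning up-slope).
The static-friction ceiling is μ_s N = 0.54 × 22.43 = 12.11 N.
Since |41.36| > 12.11 N, static friction cannot hold it; the box slides down the incline and kinetic friction applies: f = μ_k N = 0.4 × 22.43 = 8.97 N.

f ≈ 8.97 N (up the incline)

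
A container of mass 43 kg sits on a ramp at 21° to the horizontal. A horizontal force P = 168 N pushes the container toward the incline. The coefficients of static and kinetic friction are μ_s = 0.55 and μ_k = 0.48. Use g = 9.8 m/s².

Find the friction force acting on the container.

f ≈ 5.83 N (down the incline)

Normal direction: N = m g cos θ + P sin θ = 453.6 N.
Along the incline, the net driving force (taking up-slope positive) is P cos θ − m g sin θ = 156.8 − 151 = 5.825 N, so equilibrium requires friction f = -5.825 N (down-slope).
Maximum static friction: μ_s N = 0.55 × 453.6 = 249.5 N.
|f_req| = 5.825 ≤ 249.5 N → the container is in equilibrium; friction equals the required value.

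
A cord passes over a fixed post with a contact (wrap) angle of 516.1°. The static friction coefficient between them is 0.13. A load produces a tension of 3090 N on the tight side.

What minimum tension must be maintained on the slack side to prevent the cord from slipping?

Capstan equation at impending slip: T_tight/T_slack = e^{μβ}.
β = 516.1° = 9.008 rad; e^{μβ} = e^{0.13×9.008} = 3.225.
T_slack = T_tight / e^{μβ} = 3090 / 3.225 = 958 N.

T_min ≈ 958 N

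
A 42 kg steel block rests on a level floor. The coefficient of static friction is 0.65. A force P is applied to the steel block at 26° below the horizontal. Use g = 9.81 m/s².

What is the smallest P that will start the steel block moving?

N = m g + P sin α (the push presses the steel block into the level floor).
At impending slip, P cos α = μ_s N = μ_s (m g + P sin α).
Solving: P (cos α − μ_s sin α) = μ_s m g → P = 0.65×412/(cos 26° − 0.65 sin 26°) = 268/0.6139 = 436 N.

P ≈ 436 N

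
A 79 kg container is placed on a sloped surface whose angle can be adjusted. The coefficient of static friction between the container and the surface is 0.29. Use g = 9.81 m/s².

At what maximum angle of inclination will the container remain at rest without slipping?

At the slip threshold, m g sin θ = μ_s · m g cos θ, so tan θ = μ_s.
θ_max = arctan(0.29) = 16.2°.

θ_max ≈ 16.2°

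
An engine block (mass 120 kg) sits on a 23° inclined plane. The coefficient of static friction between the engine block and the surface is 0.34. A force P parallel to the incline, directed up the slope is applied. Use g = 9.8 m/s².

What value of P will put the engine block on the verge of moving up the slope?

P ≈ 828 N

At impending motion up the slope, friction acts down-slope at its limit: f = μ_s N.
P is parallel to the surface, so N = m g cos θ = 1080 N.
Along the incline: P = m g sin θ + μ_s N = 459 + 0.34×1080 = 828 N.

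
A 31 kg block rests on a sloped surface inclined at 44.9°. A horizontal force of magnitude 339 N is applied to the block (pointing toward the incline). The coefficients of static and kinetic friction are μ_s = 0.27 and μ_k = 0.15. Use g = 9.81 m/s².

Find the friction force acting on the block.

f ≈ 25.5 N (down the incline)

Resolve perpendicular to the incline: N = m g cos θ + P sin θ = 31×9.81×cos 44.9° + 339×sin 44.9° = 454.7 N.
Parallel to the incline: P cos θ − m g sin θ = 240.1 − 214.7 = 25.46 N; the friction needed to balance this is 25.46 N acting down the slope.
Maximum static friction: μ_s N = 0.27 × 454.7 = 122.8 N.
|f_req| = 25.46 ≤ 122.8 N → the block is in equilibrium; friction equals the required value.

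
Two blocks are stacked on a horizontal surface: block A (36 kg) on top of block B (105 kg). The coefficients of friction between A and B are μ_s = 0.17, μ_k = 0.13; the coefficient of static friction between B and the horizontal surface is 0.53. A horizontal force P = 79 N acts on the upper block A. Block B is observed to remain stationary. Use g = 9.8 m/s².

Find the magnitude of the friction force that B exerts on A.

The normal force B exerts on A is simply A's weight, N₁ = 352.8 N.
Maximum static friction on A from B: μ_s N₁ = 0.17×352.8 = 59.98 N.
P = 79 N exceeds that limit, so A slips over B and the interface friction becomes kinetic: f₁ = μ_k N₁ = 0.13×352.8 = 45.9 N.
B experiences an equal 45.9 N forward from A (third law). B is in equilibrium, so the floor supplies f₂ = 45.9 N of static friction (limit μ_s(m_A+m_B)g = 732.4 N, not exceeded).

f ≈ 45.9 N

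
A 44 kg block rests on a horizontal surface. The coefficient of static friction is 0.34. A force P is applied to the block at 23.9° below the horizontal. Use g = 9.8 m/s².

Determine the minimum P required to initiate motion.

N = m g + P sin α (the push presses the block into the horizontal surface).
At impending slip, P cos α = μ_s N = μ_s (m g + P sin α).
Solving: P (cos α − μ_s sin α) = μ_s m g → P = 0.34×431/(cos 23.9° − 0.34 sin 23.9°) = 147/0.7765 = 189 N.

P ≈ 189 N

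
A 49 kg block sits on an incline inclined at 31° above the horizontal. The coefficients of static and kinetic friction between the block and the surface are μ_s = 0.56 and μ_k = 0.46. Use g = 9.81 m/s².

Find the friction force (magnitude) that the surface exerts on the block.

f ≈ 190 N (up the incline)

Normal force: N = m g cos θ = 49 × 9.81 × cos 31° = 412 N.
For equilibrium along the incline, friction must balance the weight component: f = m g sin θ = 247.6 N up the slope.
Static friction can supply at most μ_s N = 230.7 N.
Since |247.6| > 230.7 N, static friction cannot hold it; the block slides down the incline and kinetic friction applies: f = μ_k N = 0.46 × 412 = 190 N.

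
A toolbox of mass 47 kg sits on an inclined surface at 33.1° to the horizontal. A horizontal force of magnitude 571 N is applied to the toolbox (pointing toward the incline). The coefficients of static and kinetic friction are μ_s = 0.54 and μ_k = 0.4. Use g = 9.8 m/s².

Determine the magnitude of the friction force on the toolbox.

f ≈ 227 N (down the incline)

Resolve perpendicular to the incline: N = m g cos θ + P sin θ = 47×9.8×cos 33.1° + 571×sin 33.1° = 697.7 N.
Along the incline, the net driving force (taking up-slope positive) is P cos θ − m g sin θ = 478.3 − 251.5 = 226.8 N, so equilibrium requires friction f = -226.8 N (down-slope).
Maximum static friction: μ_s N = 0.54 × 697.7 = 376.7 N.
|f_req| = 226.8 ≤ 376.7 N → the toolbox is in equilibrium; friction equals the required value.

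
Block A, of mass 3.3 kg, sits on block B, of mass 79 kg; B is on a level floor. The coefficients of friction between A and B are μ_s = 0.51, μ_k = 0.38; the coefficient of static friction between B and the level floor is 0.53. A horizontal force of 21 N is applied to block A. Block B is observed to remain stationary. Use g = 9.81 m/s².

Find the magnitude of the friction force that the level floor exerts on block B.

f ≈ 12.3 N

The normal force B exerts on A is simply A's weight, N₁ = 32.37 N.
Maximum static friction on A from B: μ_s N₁ = 0.51×32.37 = 16.51 N.
Since P = 21 N > 16.51 N, A slides on B; the A–B friction is kinetic: f₁ = μ_k N₁ = 0.38×32.37 = 12.3 N.
By Newton's third law B feels 12.3 N forward from A. With B stationary, the floor's static friction on B balances it: f₂ = 12.3 N (well within μ_s(m_A+m_B)g = 427.9 N).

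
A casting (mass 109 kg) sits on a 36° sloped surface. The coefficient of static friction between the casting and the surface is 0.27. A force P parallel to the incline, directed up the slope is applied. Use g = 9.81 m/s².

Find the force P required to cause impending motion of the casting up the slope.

P ≈ 862 N

At impending motion up the slope, friction acts down-slope at its limit: f = μ_s N.
P is parallel to the surface, so N = m g cos θ = 865 N.
Along the incline: P = m g sin θ + μ_s N = 629 + 0.27×865 = 862 N.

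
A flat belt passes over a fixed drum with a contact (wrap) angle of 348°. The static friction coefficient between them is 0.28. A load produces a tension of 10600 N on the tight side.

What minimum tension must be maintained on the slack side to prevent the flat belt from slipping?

T_min ≈ 1940 N

Capstan equation at impending slip: T_tight/T_slack = e^{μβ}.
β = 348° = 6.074 rad; e^{μβ} = e^{0.28×6.074} = 5.478.
T_slack = T_tight / e^{μβ} = 10600 / 5.478 = 1940 N.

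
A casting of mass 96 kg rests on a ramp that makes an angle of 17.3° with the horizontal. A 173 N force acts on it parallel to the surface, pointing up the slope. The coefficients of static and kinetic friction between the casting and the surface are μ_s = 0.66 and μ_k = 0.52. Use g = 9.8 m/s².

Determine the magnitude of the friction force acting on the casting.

Normal force: N = m g cos θ = 96 × 9.8 × cos 17.3° = 898.2 N.
For equilibrium along the incline the friction force must supply f = m g sin θ − P = 279.8 − 173 = 106.8 N (positive meaning up-slope).
Static friction can supply at most μ_s N = 592.8 N.
Since |106.8| ≤ 592.8 N, static friction is sufficient; f equals the required value, not μ_s N.

f ≈ 107 N (up the incline)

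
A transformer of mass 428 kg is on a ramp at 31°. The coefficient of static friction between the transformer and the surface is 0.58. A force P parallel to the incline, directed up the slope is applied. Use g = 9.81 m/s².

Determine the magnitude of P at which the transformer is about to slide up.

At impending motion up the slope, friction acts down-slope at its limit: f = μ_s N.
P is parallel to the surface, so N = m g cos θ = 3600 N.
Along the incline: P = m g sin θ + μ_s N = 2160 + 0.58×3600 = 4250 N.

P ≈ 4250 N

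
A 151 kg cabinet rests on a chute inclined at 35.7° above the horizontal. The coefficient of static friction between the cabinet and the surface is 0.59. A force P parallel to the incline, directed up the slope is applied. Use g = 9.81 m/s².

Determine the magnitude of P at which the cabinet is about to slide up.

At impending motion up the slope, friction acts down-slope at its limit: f = μ_s N.
P is parallel to the surface, so N = m g cos θ = 1200 N.
Along the incline: P = m g sin θ + μ_s N = 864 + 0.59×1200 = 1570 N.

P ≈ 1570 N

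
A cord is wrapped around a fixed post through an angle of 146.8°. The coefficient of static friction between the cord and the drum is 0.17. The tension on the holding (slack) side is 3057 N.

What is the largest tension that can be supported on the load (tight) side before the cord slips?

T_max ≈ 4730 N

At impending slip the capstan equation gives T₂/T₁ = e^{μβ} with β in radians.
β = 146.8° × π/180 = 2.562 rad.
e^{μβ} = e^{0.17×2.562} = 1.546.
T₂ = T₁ · e^{μβ} = 3057 × 1.546 = 4730 N.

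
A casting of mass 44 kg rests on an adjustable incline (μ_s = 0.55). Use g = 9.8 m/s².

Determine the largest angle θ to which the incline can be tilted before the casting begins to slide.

θ_max ≈ 28.8°

At the slip threshold, m g sin θ = μ_s · m g cos θ, so tan θ = μ_s.
θ_max = arctan(0.55) = 28.8°.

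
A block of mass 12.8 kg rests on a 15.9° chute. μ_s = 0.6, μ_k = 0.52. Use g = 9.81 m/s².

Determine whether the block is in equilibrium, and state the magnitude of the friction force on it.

N = m g cos θ = 121 N.
Down-slope weight component: m g sin θ = 34.4 N.
μ_s N = 72.5 N.
34.4 ≤ 72.5 N, so it stays put; friction = 34.4 N.

f ≈ 34.4 N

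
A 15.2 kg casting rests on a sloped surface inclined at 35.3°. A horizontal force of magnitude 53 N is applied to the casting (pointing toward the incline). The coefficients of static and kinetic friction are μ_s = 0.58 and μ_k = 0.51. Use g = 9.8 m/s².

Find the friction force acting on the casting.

f ≈ 42.8 N (up the incline)

Normal direction: N = m g cos θ + P sin θ = 152.2 N.
Along the incline, the net driving force (taking up-slope positive) is P cos θ − m g sin θ = 43.26 − 86.08 = -42.82 N, so equilibrium requires friction f = 42.82 N (up-slope).
The limit of static friction is μ_s N = 88.28 N.
Since 42.82 N is within the 88.28 N limit, the casting stays put and friction is exactly 42.8 N.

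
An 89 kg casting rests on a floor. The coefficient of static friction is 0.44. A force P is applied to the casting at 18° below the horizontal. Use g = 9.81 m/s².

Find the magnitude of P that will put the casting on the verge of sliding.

N = m g + P sin α (the push presses the casting into the floor).
At impending slip, P cos α = μ_s N = μ_s (m g + P sin α).
Solving: P (cos α − μ_s sin α) = μ_s m g → P = 0.44×873/(cos 18° − 0.44 sin 18°) = 384/0.8151 = 471 N.

P ≈ 471 N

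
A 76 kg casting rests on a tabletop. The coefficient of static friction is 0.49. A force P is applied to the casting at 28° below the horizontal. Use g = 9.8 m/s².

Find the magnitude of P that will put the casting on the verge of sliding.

P ≈ 559 N

N = m g + P sin α (the push presses the casting into the tabletop).
At impending slip, P cos α = μ_s N = μ_s (m g + P sin α).
Solving: P (cos α − μ_s sin α) = μ_s m g → P = 0.49×745/(cos 28° − 0.49 sin 28°) = 365/0.6529 = 559 N.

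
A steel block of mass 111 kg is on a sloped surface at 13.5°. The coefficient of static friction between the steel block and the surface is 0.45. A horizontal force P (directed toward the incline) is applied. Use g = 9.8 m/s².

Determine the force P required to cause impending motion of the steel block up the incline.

P ≈ 842 N

At impending motion up the slope, friction acts down-slope at its limit: f = μ_s N.
Perpendicular to the incline: N = m g cos θ + P sin θ.
Along the incline: P cos θ = m g sin θ + μ_s N = m g sin θ + μ_s (m g cos θ + P sin θ).
Solving, P (cos θ − μ_s sin θ) = m g (sin θ + μ_s cos θ), so P = 111×9.8×(sin 13.5° + 0.45 cos 13.5°)/(cos 13.5° − 0.45 sin 13.5°) = 1090×0.671/0.8673 = 842 N.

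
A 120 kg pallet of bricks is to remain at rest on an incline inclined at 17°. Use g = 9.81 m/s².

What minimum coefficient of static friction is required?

At the slip threshold m g sin θ = μ_s m g cos θ, so μ_s,min = tan θ.
μ_s,min = tan 17° = 0.306.

μ_s,min ≈ 0.306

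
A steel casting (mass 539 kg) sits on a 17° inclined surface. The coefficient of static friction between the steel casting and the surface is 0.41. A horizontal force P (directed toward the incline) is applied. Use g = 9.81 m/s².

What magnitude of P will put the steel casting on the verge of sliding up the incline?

P ≈ 4330 N

At impending motion up the slope, friction acts down-slope at its limit: f = μ_s N.
Perpendicular to the incline: N = m g cos θ + P sin θ.
Along the incline: P cos θ = m g sin θ + μ_s N = m g sin θ + μ_s (m g cos θ + P sin θ).
Solving, P (cos θ − μ_s sin θ) = m g (sin θ + μ_s cos θ), so P = 539×9.81×(sin 17° + 0.41 cos 17°)/(cos 17° − 0.41 sin 17°) = 5290×0.6845/0.8364 = 4330 N.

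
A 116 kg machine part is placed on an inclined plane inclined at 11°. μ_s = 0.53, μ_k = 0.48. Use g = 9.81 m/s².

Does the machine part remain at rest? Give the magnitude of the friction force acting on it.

f ≈ 217 N

N = m g cos θ = 1120 N.
Down-slope weight component: m g sin θ = 217 N.
μ_s N = 592 N.
217 ≤ 592 N, so it stays put; friction = 217 N.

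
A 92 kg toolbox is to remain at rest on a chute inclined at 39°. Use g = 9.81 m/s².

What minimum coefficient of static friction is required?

μ_s,min ≈ 0.81

At the slip threshold m g sin θ = μ_s m g cos θ, so μ_s,min = tan θ.
μ_s,min = tan 39° = 0.81.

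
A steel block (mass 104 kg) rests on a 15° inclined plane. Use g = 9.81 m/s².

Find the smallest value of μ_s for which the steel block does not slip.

μ_s,min ≈ 0.268

At the slip threshold m g sin θ = μ_s m g cos θ, so μ_s,min = tan θ.
μ_s,min = tan 15° = 0.268.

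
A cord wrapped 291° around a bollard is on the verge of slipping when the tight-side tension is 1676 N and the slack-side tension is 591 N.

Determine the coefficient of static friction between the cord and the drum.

μ ≈ 0.205

T₂/T₁ = e^{μβ} → μ = ln(T₂/T₁)/β.
β = 291° = 5.079 rad.
μ = ln(1676/591)/5.079 = ln(2.836)/5.079 = 0.205.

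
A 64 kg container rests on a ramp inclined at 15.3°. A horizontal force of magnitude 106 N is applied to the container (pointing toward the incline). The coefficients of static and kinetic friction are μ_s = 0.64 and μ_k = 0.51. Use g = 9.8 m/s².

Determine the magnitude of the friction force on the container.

Normal direction: N = m g cos θ + P sin θ = 632.9 N.
Along the incline, the net driving force (taking up-slope positive) is P cos θ − m g sin θ = 102.2 − 165.5 = -63.26 N, so equilibrium requires friction f = 63.26 N (up-slope).
The limit of static friction is μ_s N = 405.1 N.
Since 63.26 N is within the 405.1 N limit, the container stays put and friction is exactly 63.3 N.

f ≈ 63.3 N (up the incline)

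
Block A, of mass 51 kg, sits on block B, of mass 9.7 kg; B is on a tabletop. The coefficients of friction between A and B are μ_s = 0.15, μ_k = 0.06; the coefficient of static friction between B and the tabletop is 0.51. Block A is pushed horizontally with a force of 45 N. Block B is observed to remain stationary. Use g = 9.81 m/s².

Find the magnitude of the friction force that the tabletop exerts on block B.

Between the blocks, N₁ = m_A g = 500.3 N.
So the A–B interface can sustain at most μ_s N₁ = 75.05 N of static friction.
P = 45 N is within that limit, so A and B move together (both at rest); the A–B friction is simply f₁ = P = 45 N.
B experiences an equal 45 N forward from A (third law). B is in equilibrium, so the floor supplies f₂ = 45 N of static friction (limit μ_s(m_A+m_B)g = 303.7 N, not exceeded).

f ≈ 45 N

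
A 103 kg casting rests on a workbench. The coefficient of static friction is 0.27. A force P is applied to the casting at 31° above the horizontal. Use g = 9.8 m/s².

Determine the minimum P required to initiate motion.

P ≈ 274 N

N = m g − P sin α (the pull lifts the casting).
At impending slip, P cos α = μ_s N = μ_s (m g − P sin α).
Solving: P (cos α + μ_s sin α) = μ_s m g → P = 0.27×1010/(cos 31° + 0.27 sin 31°) = 273/0.9962 = 274 N.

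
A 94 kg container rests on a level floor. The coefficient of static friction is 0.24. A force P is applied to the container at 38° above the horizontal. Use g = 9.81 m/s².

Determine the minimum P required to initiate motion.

N = m g − P sin α (the pull lifts the container).
At impending slip, P cos α = μ_s N = μ_s (m g − P sin α).
Solving: P (cos α + μ_s sin α) = μ_s m g → P = 0.24×922/(cos 38° + 0.24 sin 38°) = 221/0.9358 = 237 N.

P ≈ 237 N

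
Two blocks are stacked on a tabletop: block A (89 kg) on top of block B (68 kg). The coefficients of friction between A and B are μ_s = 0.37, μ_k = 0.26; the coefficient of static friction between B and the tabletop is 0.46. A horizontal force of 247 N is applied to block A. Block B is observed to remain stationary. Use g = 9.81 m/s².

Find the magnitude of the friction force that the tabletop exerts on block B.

f ≈ 247 N

Between the blocks, N₁ = m_A g = 873.1 N.
So the A–B interface can sustain at most μ_s N₁ = 323 N of static friction.
Since P = 247 N ≤ 323 N, A does not slip on B; friction on A equals P = 247 N.
By Newton's third law B feels 247 N forward from A. With B stationary, the floor's static friction on B balances it: f₂ = 247 N (well within μ_s(m_A+m_B)g = 708.5 N).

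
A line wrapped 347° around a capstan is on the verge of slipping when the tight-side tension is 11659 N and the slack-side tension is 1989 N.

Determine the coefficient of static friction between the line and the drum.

T₂/T₁ = e^{μβ} → μ = ln(T₂/T₁)/β.
β = 347° = 6.056 rad.
μ = ln(11659/1989)/6.056 = ln(5.862)/6.056 = 0.292.

μ ≈ 0.292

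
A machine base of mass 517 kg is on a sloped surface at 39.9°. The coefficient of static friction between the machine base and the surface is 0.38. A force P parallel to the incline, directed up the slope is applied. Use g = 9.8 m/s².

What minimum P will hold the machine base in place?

The machine base tends to slide down (tan θ > μ_s), so at the point of impending slip friction acts up-slope at its limit: f = μ_s N.
P is parallel to the surface, so N = m g cos θ = 3890 N.
Along the incline: P + μ_s N = m g sin θ, so P = 3250 − 0.38×3890 = 1770 N.

P_min ≈ 1770 N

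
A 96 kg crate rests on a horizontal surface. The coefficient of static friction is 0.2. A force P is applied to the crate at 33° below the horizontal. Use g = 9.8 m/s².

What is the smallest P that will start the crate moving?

N = m g + P sin α (the push presses the crate into the horizontal surface).
At impending slip, P cos α = μ_s N = μ_s (m g + P sin α).
Solving: P (cos α − μ_s sin α) = μ_s m g → P = 0.2×941/(cos 33° − 0.2 sin 33°) = 188/0.7297 = 258 N.

P ≈ 258 N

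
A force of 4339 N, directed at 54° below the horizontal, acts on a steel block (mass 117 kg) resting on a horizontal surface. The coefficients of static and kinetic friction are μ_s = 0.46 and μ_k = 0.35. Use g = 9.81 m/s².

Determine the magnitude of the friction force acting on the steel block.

Vertical equilibrium gives N = m g + P sin α = 4658 N.
The horizontal driving force is P cos α = 2550 N, so equilibrium needs friction f = 2550 N.
The static-friction limit is μ_s N = 2143 N.
2550 > 2143 N → the steel block slides; f = μ_k N = 0.35×4658 = 1630 N.

f ≈ 1630 N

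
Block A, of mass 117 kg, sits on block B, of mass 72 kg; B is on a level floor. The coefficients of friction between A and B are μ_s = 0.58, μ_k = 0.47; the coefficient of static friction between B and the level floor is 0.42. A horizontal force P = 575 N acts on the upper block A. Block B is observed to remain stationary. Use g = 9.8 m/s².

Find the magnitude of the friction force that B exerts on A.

f ≈ 575 N

The normal force B exerts on A is simply A's weight, N₁ = 1147 N.
Maximum static friction on A from B: μ_s N₁ = 0.58×1147 = 665 N.
P = 575 N is within that limit, so A and B move together (both at rest); the A–B friction is simply f₁ = P = 575 N.
By Newton's third law B feels 575 N forward from A. With B stationary, the floor's static friction on B balances it: f₂ = 575 N (well within μ_s(m_A+m_B)g = 777.9 N).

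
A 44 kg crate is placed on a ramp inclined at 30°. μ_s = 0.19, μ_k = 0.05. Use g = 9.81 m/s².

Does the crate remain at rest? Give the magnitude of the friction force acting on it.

N = m g cos θ = 374 N.
Down-slope weight component: m g sin θ = 216 N.
μ_s N = 71 N.
216 > 71 N, so it slides; kinetic friction f = μ_k N = 0.05×374 = 18.7 N.

f ≈ 18.7 N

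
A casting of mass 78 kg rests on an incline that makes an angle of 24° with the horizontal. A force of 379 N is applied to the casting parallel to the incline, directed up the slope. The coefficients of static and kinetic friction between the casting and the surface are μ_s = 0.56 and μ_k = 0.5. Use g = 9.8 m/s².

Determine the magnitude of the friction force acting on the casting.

f ≈ 68.1 N (down the incline)

The normal reaction is N = m g cos θ = 698.3 N.
For equilibrium along the incline the friction force must supply f = m g sin θ − P = 310.9 − 379 = -68.09 N (positive meaning up-slope).
Static friction can supply at most μ_s N = 391.1 N.
Since |-68.09| ≤ 391.1 N, static friction is sufficient; f equals the required value, not μ_s N.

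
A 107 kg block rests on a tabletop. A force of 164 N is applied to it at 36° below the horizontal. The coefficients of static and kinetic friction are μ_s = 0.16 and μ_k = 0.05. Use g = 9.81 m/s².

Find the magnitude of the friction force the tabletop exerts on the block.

f ≈ 133 N

Vertical equilibrium gives N = m g + P sin α = 1146 N.
The horizontal driving force is P cos α = 132.7 N, so equilibrium needs friction f = 132.7 N.
The static-friction limit is μ_s N = 183.4 N.
Since 132.7 N does not exceed the limit, the block stays at rest and f = 133 N.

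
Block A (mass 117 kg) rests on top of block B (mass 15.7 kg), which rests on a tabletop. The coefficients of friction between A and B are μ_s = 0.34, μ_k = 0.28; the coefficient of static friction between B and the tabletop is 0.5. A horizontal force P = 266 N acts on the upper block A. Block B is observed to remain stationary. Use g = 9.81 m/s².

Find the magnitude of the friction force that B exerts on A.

f ≈ 266 N

Normal force at the A–B interface: N₁ = m_A g = 1148 N.
Maximum static friction on A from B: μ_s N₁ = 0.34×1148 = 390.2 N.
Since P = 266 N ≤ 390.2 N, A does not slip on B; friction on A equals P = 266 N.
B experiences an equal 266 N forward from A (third law). B is in equilibrium, so the floor supplies f₂ = 266 N of static friction (limit μ_s(m_A+m_B)g = 650.9 N, not exceeded).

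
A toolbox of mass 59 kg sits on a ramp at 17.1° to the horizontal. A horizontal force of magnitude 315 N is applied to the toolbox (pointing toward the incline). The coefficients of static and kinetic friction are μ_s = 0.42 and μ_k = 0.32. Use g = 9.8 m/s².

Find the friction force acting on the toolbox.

f ≈ 131 N (down the incline)

The horizontal push has a component P sin θ into the surface, so N = m g cos θ + P sin θ = 552.6 + 92.62 = 645.3 N.
Along the incline, the net driving force (taking up-slope positive) is P cos θ − m g sin θ = 301.1 − 170 = 131.1 N, so equilibrium requires friction f = -131.1 N (down-slope).
Maximum static friction: μ_s N = 0.42 × 645.3 = 271 N.
|f_req| = 131.1 ≤ 271 N → the toolbox is in equilibrium; friction equals the required value.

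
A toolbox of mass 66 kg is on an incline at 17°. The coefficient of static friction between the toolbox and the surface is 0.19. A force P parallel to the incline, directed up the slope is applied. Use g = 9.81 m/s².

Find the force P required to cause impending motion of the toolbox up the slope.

P ≈ 307 N

At impending motion up the slope, friction acts down-slope at its limit: f = μ_s N.
P is parallel to the surface, so N = m g cos θ = 619 N.
Along the incline: P = m g sin θ + μ_s N = 189 + 0.19×619 = 307 N.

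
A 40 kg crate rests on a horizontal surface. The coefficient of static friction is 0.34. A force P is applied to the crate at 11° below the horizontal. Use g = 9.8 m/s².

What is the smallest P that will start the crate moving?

P ≈ 145 N

N = m g + P sin α (the push presses the crate into the horizontal surface).
At impending slip, P cos α = μ_s N = μ_s (m g + P sin α).
Solving: P (cos α − μ_s sin α) = μ_s m g → P = 0.34×392/(cos 11° − 0.34 sin 11°) = 133/0.9168 = 145 N.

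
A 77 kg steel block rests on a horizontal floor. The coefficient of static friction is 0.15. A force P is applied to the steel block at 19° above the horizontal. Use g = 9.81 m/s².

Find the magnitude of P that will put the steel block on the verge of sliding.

N = m g − P sin α (the pull lifts the steel block).
At impending slip, P cos α = μ_s N = μ_s (m g − P sin α).
Solving: P (cos α + μ_s sin α) = μ_s m g → P = 0.15×755/(cos 19° + 0.15 sin 19°) = 113/0.9944 = 114 N.

P ≈ 114 N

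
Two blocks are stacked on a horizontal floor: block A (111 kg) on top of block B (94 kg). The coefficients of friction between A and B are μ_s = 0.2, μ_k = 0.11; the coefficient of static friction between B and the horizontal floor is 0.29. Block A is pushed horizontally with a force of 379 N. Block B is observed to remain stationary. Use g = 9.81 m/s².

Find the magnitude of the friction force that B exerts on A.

The normal force B exerts on A is simply A's weight, N₁ = 1089 N.
So the A–B interface can sustain at most μ_s N₁ = 217.8 N of static friction.
P = 379 N exceeds that limit, so A slips over B and the interface friction becomes kinetic: f₁ = μ_k N₁ = 0.11×1089 = 120 N.
B experiences an equal 120 N forward from A (third law). B is in equilibrium, so the floor supplies f₂ = 120 N of static friction (limit μ_s(m_A+m_B)g = 583.2 N, not exceeded).

f ≈ 120 N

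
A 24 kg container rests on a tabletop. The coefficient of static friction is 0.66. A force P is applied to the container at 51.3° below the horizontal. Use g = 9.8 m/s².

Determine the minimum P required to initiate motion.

P ≈ 1410 N

N = m g + P sin α (the push presses the container into the tabletop).
At impending slip, P cos α = μ_s N = μ_s (m g + P sin α).
Solving: P (cos α − μ_s sin α) = μ_s m g → P = 0.66×235/(cos 51.3° − 0.66 sin 51.3°) = 155/0.1102 = 1410 N.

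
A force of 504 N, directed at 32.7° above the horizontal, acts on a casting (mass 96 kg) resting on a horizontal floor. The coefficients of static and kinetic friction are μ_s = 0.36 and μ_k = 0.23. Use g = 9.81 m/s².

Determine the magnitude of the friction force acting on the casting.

f ≈ 154 N

N = m g − P sin α = 941.8 − 504×sin 32.7° = 669.5 N.
The horizontal driving force is P cos α = 424.1 N, so equilibrium needs friction f = 424.1 N.
μ_s N = 0.36 × 669.5 = 241 N.
424.1 > 241 N → the casting slides; f = μ_k N = 0.23×669.5 = 154 N.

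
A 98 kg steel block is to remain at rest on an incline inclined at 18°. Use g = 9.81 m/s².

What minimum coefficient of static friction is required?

μ_s,min ≈ 0.325

At the slip threshold m g sin θ = μ_s m g cos θ, so μ_s,min = tan θ.
μ_s,min = tan 18° = 0.325.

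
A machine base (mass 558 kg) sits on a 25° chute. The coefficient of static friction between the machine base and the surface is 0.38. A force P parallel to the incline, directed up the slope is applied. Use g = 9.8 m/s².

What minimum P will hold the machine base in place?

P_min ≈ 428 N

The machine base tends to slide down (tan θ > μ_s), so at the point of impending slip friction acts up-slope at its limit: f = μ_s N.
P is parallel to the surface, so N = m g cos θ = 4960 N.
Along the incline: P + μ_s N = m g sin θ, so P = 2310 − 0.38×4960 = 428 N.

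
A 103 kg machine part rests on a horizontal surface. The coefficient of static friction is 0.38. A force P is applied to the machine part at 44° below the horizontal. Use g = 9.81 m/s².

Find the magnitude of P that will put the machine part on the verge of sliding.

P ≈ 843 N

N = m g + P sin α (the push presses the machine part into the horizontal surface).
At impending slip, P cos α = μ_s N = μ_s (m g + P sin α).
Solving: P (cos α − μ_s sin α) = μ_s m g → P = 0.38×1010/(cos 44° − 0.38 sin 44°) = 384/0.4554 = 843 N.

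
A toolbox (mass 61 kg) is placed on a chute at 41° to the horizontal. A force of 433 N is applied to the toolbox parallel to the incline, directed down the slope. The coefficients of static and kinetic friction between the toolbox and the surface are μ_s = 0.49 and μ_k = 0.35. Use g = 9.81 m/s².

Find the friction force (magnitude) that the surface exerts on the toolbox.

Normal force: N = m g cos θ = 61 × 9.81 × cos 41° = 451.6 N.
Parallel to the incline, ΣF = 0 gives f = m g sin θ + P = 392.6 + 433 = 825.6 N (up-slope positive).
Static friction can supply at most μ_s N = 221.3 N.
|825.6| exceeds 221.3 N, so the toolbox slips down-slope; friction is kinetic, f = μ_k N = 0.35×451.6 = 158 N.

f ≈ 158 N (up the incline)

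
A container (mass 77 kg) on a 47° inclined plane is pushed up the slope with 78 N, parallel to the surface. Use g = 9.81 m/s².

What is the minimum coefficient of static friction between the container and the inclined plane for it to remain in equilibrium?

N = m g cos θ = 515.2 N.
Friction must make up the shortfall along the incline: f = m g sin θ − P = 552.4 − 78 = 474.4 N.
At the threshold f = μ_s N, so μ_s,min = 474.4/515.2 = 0.921.

μ_s,min ≈ 0.921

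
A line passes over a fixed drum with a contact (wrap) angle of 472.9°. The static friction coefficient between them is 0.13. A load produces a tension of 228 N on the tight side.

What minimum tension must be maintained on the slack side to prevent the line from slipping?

Capstan equation at impending slip: T_tight/T_slack = e^{μβ}.
β = 472.9° = 8.254 rad; e^{μβ} = e^{0.13×8.254} = 2.924.
T_slack = T_tight / e^{μβ} = 228 / 2.924 = 78 N.

T_min ≈ 78 N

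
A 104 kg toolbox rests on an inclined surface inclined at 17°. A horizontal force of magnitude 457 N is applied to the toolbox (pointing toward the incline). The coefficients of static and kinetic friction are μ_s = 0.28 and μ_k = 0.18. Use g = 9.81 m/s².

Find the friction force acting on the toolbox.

Normal direction: N = m g cos θ + P sin θ = 1109 N.
Along the incline, the net driving force (taking up-slope positive) is P cos θ − m g sin θ = 437 − 298.3 = 138.7 N, so equilibrium requires friction f = -138.7 N (down-slope).
The limit of static friction is μ_s N = 310.6 N.
|f_req| = 138.7 ≤ 310.6 N → the toolbox is in equilibrium; friction equals the required value.

f ≈ 139 N (down the incline)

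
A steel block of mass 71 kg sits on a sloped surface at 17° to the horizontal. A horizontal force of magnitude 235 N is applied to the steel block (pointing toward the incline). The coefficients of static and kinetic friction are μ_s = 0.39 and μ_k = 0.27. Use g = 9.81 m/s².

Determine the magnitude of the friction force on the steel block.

f ≈ 21.1 N (down the incline)

Resolve perpendicular to the incline: N = m g cos θ + P sin θ = 71×9.81×cos 17° + 235×sin 17° = 734.8 N.
Parallel to the incline: P cos θ − m g sin θ = 224.7 − 203.6 = 21.09 N; the friction needed to balance this is 21.09 N acting down the slope.
The limit of static friction is μ_s N = 286.6 N.
|f_req| = 21.09 ≤ 286.6 N → the steel block is in equilibrium; friction equals the required value.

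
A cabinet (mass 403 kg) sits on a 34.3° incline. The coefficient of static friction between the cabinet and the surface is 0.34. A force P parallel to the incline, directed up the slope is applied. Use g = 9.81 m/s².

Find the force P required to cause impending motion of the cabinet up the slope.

P ≈ 3340 N

At impending motion up the slope, friction acts down-slope at its limit: f = μ_s N.
P is parallel to the surface, so N = m g cos θ = 3270 N.
Along the incline: P = m g sin θ + μ_s N = 2230 + 0.34×3270 = 3340 N.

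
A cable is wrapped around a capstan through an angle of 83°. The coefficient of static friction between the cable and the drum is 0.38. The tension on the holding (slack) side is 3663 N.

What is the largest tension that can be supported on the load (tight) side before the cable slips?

At impending slip the capstan equation gives T₂/T₁ = e^{μβ} with β in radians.
β = 83° × π/180 = 1.449 rad.
e^{μβ} = e^{0.38×1.449} = 1.734.
T₂ = T₁ · e^{μβ} = 3663 × 1.734 = 6350 N.

T_max ≈ 6350 N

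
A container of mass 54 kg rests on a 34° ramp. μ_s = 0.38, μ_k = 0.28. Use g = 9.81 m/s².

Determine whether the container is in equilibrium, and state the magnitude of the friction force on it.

f ≈ 123 N

N = m g cos θ = 439 N.
Down-slope weight component: m g sin θ = 296 N.
μ_s N = 167 N.
296 > 167 N, so it slides; kinetic friction f = μ_k N = 0.28×439 = 123 N.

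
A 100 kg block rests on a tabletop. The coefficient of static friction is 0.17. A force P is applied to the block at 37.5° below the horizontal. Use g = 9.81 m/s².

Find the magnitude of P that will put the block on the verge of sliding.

N = m g + P sin α (the push presses the block into the tabletop).
At impending slip, P cos α = μ_s N = μ_s (m g + P sin α).
Solving: P (cos α − μ_s sin α) = μ_s m g → P = 0.17×981/(cos 37.5° − 0.17 sin 37.5°) = 167/0.6899 = 242 N.

P ≈ 242 N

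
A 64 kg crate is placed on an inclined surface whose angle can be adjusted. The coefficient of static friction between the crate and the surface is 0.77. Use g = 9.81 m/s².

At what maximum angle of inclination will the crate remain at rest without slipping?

θ_max ≈ 37.6°

At the slip threshold, m g sin θ = μ_s · m g cos θ, so tan θ = μ_s.
θ_max = arctan(0.77) = 37.6°.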